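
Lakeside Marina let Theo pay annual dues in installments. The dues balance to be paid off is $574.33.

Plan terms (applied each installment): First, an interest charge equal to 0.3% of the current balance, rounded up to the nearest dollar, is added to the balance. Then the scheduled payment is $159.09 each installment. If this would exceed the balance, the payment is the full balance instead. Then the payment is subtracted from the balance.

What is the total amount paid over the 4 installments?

$580.33

Installment 1: opening $574.33; interest $2.00 → $576.33; payment $159.09; balance $417.24
Installment 2: opening $417.24; interest $2.00 → $419.24; payment $159.09; balance $260.15
Installment 3: opening $260.15; interest $1.00 → $261.15; payment $159.09; balance $102.06
Installment 4: opening $102.06; interest $1.00 → $103.06; payment $103.06; balance $0.00
Total paid: $580.33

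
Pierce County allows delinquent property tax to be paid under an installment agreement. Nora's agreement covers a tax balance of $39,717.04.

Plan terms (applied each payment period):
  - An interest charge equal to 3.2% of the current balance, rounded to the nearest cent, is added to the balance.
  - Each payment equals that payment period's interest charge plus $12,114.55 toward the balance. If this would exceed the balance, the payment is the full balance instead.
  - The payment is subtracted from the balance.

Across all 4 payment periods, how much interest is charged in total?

Payment period 1: $39,717.04 +$1,270.95 interest = $40,987.99; pay $13,385.50 → $27,602.49
Payment period 2: $27,602.49 +$883.28 interest = $28,485.77; pay $12,997.83 → $15,487.94
Payment period 3: $15,487.94 +$495.61 interest = $15,983.55; pay $12,610.16 → $3,373.39
Payment period 4: $3,373.39 +$107.95 interest = $3,481.34; pay $3,481.34 → $0.00
Total interest: $1,270.95 + $883.28 + $495.61 + $107.95 = $2,757.79

$2,757.79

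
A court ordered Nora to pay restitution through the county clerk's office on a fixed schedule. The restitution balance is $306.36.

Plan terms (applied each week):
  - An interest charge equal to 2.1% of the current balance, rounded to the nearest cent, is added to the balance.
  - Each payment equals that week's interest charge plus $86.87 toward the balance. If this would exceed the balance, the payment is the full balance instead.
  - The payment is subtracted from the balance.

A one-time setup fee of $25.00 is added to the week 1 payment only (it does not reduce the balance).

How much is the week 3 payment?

# | Opening | Interest | Payment | Fee | End bal
1 | $306.36 | $6.43 | $93.30 | $25.00 | $219.49
2 | $219.49 | $4.61 | $91.48 | — | $132.62
3 | $132.62 | $2.79 | $89.66 | — | $45.75

$89.66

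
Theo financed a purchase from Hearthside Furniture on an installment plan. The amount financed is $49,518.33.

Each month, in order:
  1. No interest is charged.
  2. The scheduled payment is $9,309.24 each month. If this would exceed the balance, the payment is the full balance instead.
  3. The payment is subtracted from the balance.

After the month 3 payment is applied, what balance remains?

$21,590.61

Month 1: opening $49,518.33; payment $9,309.24; balance $40,209.09
Month 2: opening $40,209.09; payment $9,309.24; balance $30,899.85
Month 3: opening $30,899.85; payment $9,309.24; balance $21,590.61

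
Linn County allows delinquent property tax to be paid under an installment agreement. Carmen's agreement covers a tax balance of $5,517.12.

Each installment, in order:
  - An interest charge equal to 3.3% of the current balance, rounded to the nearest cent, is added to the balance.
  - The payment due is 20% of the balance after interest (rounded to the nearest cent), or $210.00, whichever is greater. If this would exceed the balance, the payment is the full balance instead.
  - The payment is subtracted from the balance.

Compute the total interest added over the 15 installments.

Installment 1: $5,517.12 +$182.06 interest = $5,699.18; pay $1,139.84 → $4,559.34
Installment 2: $4,559.34 +$150.46 interest = $4,709.80; pay $941.96 → $3,767.84
Installment 3: $3,767.84 +$124.34 interest = $3,892.18; pay $778.44 → $3,113.74
Installment 4: $3,113.74 +$102.75 interest = $3,216.49; pay $643.30 → $2,573.19
Installment 5: $2,573.19 +$84.92 interest = $2,658.11; pay $531.62 → $2,126.49
Installment 6: $2,126.49 +$70.17 interest = $2,196.66; pay $439.33 → $1,757.33
Installment 7: $1,757.33 +$57.99 interest = $1,815.32; pay $363.06 → $1,452.26
Installment 8: $1,452.26 +$47.92 interest = $1,500.18; pay $300.04 → $1,200.14
Installment 9: $1,200.14 +$39.60 interest = $1,239.74; pay $247.95 → $991.79
Installment 10: $991.79 +$32.73 interest = $1,024.52; pay $210.00 → $814.52
Installment 11: $814.52 +$26.88 interest = $841.40; pay $210.00 → $631.40
Installment 12: $631.40 +$20.84 interest = $652.24; pay $210.00 → $442.24
Installment 13: $442.24 +$14.59 interest = $456.83; pay $210.00 → $246.83
Installment 14: $246.83 +$8.15 interest = $254.98; pay $210.00 → $44.98
Installment 15: $44.98 +$1.48 interest = $46.46; pay $46.46 → $0.00
Total interest: $182.06 + $150.46 + $124.34 + $102.75 + $84.92 + $70.17 + $57.99 + $47.92 + $39.60 + $32.73 + $26.88 + $20.84 + $14.59 + $8.15 + $1.48 = $964.88

$964.88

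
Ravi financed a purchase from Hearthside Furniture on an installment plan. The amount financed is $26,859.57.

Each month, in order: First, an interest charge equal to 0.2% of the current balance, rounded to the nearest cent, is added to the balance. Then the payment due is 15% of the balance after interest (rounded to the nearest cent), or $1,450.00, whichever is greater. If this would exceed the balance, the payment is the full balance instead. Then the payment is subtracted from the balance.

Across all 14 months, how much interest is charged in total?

$306.35

# | Opening | Interest | Payment | End bal
1 | $26,859.57 | $53.72 | $4,036.99 | $22,876.30
2 | $22,876.30 | $45.75 | $3,438.31 | $19,483.74
3 | $19,483.74 | $38.97 | $2,928.41 | $16,594.30
4 | $16,594.30 | $33.19 | $2,494.12 | $14,133.37
5 | $14,133.37 | $28.27 | $2,124.25 | $12,037.39
6 | $12,037.39 | $24.07 | $1,809.22 | $10,252.24
7 | $10,252.24 | $20.50 | $1,540.91 | $8,731.83
8 | $8,731.83 | $17.46 | $1,450.00 | $7,299.29
9 | $7,299.29 | $14.60 | $1,450.00 | $5,863.89
10 | $5,863.89 | $11.73 | $1,450.00 | $4,425.62
11 | $4,425.62 | $8.85 | $1,450.00 | $2,984.47
12 | $2,984.47 | $5.97 | $1,450.00 | $1,540.44
13 | $1,540.44 | $3.08 | $1,450.00 | $93.52
14 | $93.52 | $0.19 | $93.71 | $0.00
Total interest: $53.72 + $45.75 + $38.97 + $33.19 + $28.27 + $24.07 + $20.50 + $17.46 + $14.60 + $11.73 + $8.85 + $5.97 + $3.08 + $0.19 = $306.35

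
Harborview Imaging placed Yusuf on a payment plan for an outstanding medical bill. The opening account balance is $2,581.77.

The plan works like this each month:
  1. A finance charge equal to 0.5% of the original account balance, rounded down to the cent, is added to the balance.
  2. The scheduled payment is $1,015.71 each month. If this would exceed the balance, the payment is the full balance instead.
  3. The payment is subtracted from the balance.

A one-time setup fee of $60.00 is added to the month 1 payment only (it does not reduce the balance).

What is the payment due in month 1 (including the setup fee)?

Month 1: $2,581.77 +$12.90 interest = $2,594.67; pay $1,015.71 (+ $60.00 fee) → $1,578.96

$1,075.71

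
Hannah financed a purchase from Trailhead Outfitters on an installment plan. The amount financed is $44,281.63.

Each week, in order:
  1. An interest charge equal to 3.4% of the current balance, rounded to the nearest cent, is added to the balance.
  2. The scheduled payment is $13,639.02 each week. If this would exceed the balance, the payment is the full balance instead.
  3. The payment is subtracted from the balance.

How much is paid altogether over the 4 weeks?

$47,772.14

# | Opening | Interest | Payment | End bal
1 | $44,281.63 | $1,505.58 | $13,639.02 | $32,148.19
2 | $32,148.19 | $1,093.04 | $13,639.02 | $19,602.21
3 | $19,602.21 | $666.48 | $13,639.02 | $6,629.67
4 | $6,629.67 | $225.41 | $6,855.08 | $0.00
Total paid: $47,772.14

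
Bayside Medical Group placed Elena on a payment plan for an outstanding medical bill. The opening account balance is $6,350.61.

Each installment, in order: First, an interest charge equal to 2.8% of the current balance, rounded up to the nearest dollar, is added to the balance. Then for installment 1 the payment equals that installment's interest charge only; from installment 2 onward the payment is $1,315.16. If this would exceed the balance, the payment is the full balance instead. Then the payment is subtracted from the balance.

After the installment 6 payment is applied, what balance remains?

Installment 1: opening $6,350.61; interest $178.00 → $6,528.61; payment $178.00; balance $6,350.61
Installment 2: opening $6,350.61; interest $178.00 → $6,528.61; payment $1,315.16; balance $5,213.45
Installment 3: opening $5,213.45; interest $146.00 → $5,359.45; payment $1,315.16; balance $4,044.29
Installment 4: opening $4,044.29; interest $114.00 → $4,158.29; payment $1,315.16; balance $2,843.13
Installment 5: opening $2,843.13; interest $80.00 → $2,923.13; payment $1,315.16; balance $1,607.97
Installment 6: opening $1,607.97; interest $46.00 → $1,653.97; payment $1,315.16; balance $338.81

$338.81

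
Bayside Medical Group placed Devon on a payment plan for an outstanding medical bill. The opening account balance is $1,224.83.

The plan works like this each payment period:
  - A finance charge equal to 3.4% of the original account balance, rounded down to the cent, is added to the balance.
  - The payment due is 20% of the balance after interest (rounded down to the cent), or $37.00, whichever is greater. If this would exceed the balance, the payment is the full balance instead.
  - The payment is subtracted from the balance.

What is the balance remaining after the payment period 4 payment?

Payment period 1: opening $1,224.83; interest $41.64 → $1,266.47; payment $253.29; balance $1,013.18
Payment period 2: opening $1,013.18; interest $41.64 → $1,054.82; payment $210.96; balance $843.86
Payment period 3: opening $843.86; interest $41.64 → $885.50; payment $177.10; balance $708.40
Payment period 4: opening $708.40; interest $41.64 → $750.04; payment $150.00; balance $600.04

$600.04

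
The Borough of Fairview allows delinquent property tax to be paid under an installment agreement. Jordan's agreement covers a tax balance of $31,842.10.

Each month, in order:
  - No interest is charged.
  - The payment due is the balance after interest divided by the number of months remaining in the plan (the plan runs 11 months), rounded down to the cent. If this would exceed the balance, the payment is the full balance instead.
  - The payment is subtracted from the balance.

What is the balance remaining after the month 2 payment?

$26,052.64

Month 1: $31,842.10 − $2,894.73 → $28,947.37
Month 2: $28,947.37 − $2,894.73 → $26,052.64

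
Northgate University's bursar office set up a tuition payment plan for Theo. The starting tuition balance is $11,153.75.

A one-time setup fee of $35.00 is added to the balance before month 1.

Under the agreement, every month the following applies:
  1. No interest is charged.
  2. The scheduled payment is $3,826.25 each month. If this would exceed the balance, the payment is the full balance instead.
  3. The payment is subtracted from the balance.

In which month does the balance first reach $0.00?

Month 1: opening $11,188.75; payment $3,826.25; balance $7,362.50
Month 2: opening $7,362.50; payment $3,826.25; balance $3,536.25
Month 3: opening $3,536.25; payment $3,536.25; balance $0.00
Balance reaches $0.00 in month 3.

3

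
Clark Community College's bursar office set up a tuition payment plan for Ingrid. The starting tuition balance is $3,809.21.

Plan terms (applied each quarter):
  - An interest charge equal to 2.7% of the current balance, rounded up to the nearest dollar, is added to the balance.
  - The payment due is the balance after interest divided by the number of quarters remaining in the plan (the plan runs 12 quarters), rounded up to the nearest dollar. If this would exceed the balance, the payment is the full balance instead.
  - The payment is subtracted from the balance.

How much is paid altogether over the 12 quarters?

Quarter 1: opening $3,809.21; interest $103.00 → $3,912.21; payment $327.00; balance $3,585.21
Quarter 2: opening $3,585.21; interest $97.00 → $3,682.21; payment $335.00; balance $3,347.21
Quarter 3: opening $3,347.21; interest $91.00 → $3,438.21; payment $344.00; balance $3,094.21
Quarter 4: opening $3,094.21; interest $84.00 → $3,178.21; payment $354.00; balance $2,824.21
Quarter 5: opening $2,824.21; interest $77.00 → $2,901.21; payment $363.00; balance $2,538.21
Quarter 6: opening $2,538.21; interest $69.00 → $2,607.21; payment $373.00; balance $2,234.21
Quarter 7: opening $2,234.21; interest $61.00 → $2,295.21; payment $383.00; balance $1,912.21
Quarter 8: opening $1,912.21; interest $52.00 → $1,964.21; payment $393.00; balance $1,571.21
Quarter 9: opening $1,571.21; interest $43.00 → $1,614.21; payment $404.00; balance $1,210.21
Quarter 10: opening $1,210.21; interest $33.00 → $1,243.21; payment $415.00; balance $828.21
Quarter 11: opening $828.21; interest $23.00 → $851.21; payment $426.00; balance $425.21
Quarter 12: opening $425.21; interest $12.00 → $437.21; payment $437.21; balance $0.00
Total paid: $4,554.21

$4,554.21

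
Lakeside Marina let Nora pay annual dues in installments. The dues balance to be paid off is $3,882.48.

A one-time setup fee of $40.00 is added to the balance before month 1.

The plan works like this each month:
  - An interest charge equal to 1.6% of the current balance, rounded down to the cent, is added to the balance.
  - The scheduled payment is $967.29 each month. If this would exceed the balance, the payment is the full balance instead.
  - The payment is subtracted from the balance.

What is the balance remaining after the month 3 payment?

# | Opening | Interest | Payment | End bal
1 | $3,922.48 | $62.75 | $967.29 | $3,017.94
2 | $3,017.94 | $48.28 | $967.29 | $2,098.93
3 | $2,098.93 | $33.58 | $967.29 | $1,165.22

$1,165.22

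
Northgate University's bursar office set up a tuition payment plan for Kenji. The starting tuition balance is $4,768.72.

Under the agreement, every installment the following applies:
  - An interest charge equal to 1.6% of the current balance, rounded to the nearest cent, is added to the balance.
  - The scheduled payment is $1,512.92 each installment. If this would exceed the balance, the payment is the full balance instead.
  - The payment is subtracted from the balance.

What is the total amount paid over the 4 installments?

$4,934.52

Installment 1: $4,768.72 +$76.30 interest = $4,845.02; pay $1,512.92 → $3,332.10
Installment 2: $3,332.10 +$53.31 interest = $3,385.41; pay $1,512.92 → $1,872.49
Installment 3: $1,872.49 +$29.96 interest = $1,902.45; pay $1,512.92 → $389.53
Installment 4: $389.53 +$6.23 interest = $395.76; pay $395.76 → $0.00
Total paid: $4,934.52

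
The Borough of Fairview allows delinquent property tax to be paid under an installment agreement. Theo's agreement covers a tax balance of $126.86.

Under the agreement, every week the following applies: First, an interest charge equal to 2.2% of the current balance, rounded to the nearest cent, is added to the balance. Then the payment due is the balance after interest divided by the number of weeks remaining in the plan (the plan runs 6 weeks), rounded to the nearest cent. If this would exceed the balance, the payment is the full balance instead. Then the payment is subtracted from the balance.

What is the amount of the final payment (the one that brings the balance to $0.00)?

$24.09

Week 1: $126.86 +$2.79 interest = $129.65; pay $21.61 → $108.04
Week 2: $108.04 +$2.38 interest = $110.42; pay $22.08 → $88.34
Week 3: $88.34 +$1.94 interest = $90.28; pay $22.57 → $67.71
Week 4: $67.71 +$1.49 interest = $69.20; pay $23.07 → $46.13
Week 5: $46.13 +$1.01 interest = $47.14; pay $23.57 → $23.57
Week 6: $23.57 +$0.52 interest = $24.09; pay $24.09 → $0.00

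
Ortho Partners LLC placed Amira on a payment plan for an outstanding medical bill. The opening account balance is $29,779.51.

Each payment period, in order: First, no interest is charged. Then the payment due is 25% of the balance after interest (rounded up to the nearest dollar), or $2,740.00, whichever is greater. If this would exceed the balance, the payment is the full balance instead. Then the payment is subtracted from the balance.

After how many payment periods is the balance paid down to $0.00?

Payment period 1: opening $29,779.51; payment $7,445.00; balance $22,334.51
Payment period 2: opening $22,334.51; payment $5,584.00; balance $16,750.51
Payment period 3: opening $16,750.51; payment $4,188.00; balance $12,562.51
Payment period 4: opening $12,562.51; payment $3,141.00; balance $9,421.51
Payment period 5: opening $9,421.51; payment $2,740.00; balance $6,681.51
Payment period 6: opening $6,681.51; payment $2,740.00; balance $3,941.51
Payment period 7: opening $3,941.51; payment $2,740.00; balance $1,201.51
Payment period 8: opening $1,201.51; payment $1,201.51; balance $0.00
Balance reaches $0.00 in payment period 8.

8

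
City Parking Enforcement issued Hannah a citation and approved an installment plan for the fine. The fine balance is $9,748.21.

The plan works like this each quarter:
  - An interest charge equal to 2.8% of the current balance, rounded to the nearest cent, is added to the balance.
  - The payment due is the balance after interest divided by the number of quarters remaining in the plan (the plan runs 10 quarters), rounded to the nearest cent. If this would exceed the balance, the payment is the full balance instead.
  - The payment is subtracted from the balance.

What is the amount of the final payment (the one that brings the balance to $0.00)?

Quarter 1: $9,748.21 +$272.95 interest = $10,021.16; pay $1,002.12 → $9,019.04
Quarter 2: $9,019.04 +$252.53 interest = $9,271.57; pay $1,030.17 → $8,241.40
Quarter 3: $8,241.40 +$230.76 interest = $8,472.16; pay $1,059.02 → $7,413.14
Quarter 4: $7,413.14 +$207.57 interest = $7,620.71; pay $1,088.67 → $6,532.04
Quarter 5: $6,532.04 +$182.90 interest = $6,714.94; pay $1,119.16 → $5,595.78
Quarter 6: $5,595.78 +$156.68 interest = $5,752.46; pay $1,150.49 → $4,601.97
Quarter 7: $4,601.97 +$128.86 interest = $4,730.83; pay $1,182.71 → $3,548.12
Quarter 8: $3,548.12 +$99.35 interest = $3,647.47; pay $1,215.82 → $2,431.65
Quarter 9: $2,431.65 +$68.09 interest = $2,499.74; pay $1,249.87 → $1,249.87
Quarter 10: $1,249.87 +$35.00 interest = $1,284.87; pay $1,284.87 → $0.00

$1,284.87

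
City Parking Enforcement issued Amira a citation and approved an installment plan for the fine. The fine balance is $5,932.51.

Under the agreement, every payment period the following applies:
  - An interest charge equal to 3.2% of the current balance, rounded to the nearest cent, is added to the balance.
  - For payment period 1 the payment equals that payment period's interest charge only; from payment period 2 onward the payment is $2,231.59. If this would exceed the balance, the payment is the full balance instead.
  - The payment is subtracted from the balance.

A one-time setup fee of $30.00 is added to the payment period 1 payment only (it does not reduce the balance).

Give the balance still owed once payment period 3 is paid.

$1,783.67

Payment period 1: $5,932.51 +$189.84 interest = $6,122.35; pay $189.84 (+ $30.00 fee) → $5,932.51
Payment period 2: $5,932.51 +$189.84 interest = $6,122.35; pay $2,231.59 → $3,890.76
Payment period 3: $3,890.76 +$124.50 interest = $4,015.26; pay $2,231.59 → $1,783.67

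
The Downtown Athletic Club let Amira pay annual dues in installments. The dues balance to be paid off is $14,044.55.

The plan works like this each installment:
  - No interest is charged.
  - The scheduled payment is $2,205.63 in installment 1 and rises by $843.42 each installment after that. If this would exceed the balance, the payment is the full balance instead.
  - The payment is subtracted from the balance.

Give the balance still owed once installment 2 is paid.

Installment 1: $14,044.55 − $2,205.63 → $11,838.92
Installment 2: $11,838.92 − $3,049.05 → $8,789.87

$8,789.87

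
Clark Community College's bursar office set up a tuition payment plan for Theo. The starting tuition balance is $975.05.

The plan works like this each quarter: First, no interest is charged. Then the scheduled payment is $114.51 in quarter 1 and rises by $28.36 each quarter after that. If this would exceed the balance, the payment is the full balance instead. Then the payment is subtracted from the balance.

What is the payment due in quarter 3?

$171.23

Quarter 1: opening $975.05; payment $114.51; balance $860.54
Quarter 2: opening $860.54; payment $142.87; balance $717.67
Quarter 3: opening $717.67; payment $171.23; balance $546.44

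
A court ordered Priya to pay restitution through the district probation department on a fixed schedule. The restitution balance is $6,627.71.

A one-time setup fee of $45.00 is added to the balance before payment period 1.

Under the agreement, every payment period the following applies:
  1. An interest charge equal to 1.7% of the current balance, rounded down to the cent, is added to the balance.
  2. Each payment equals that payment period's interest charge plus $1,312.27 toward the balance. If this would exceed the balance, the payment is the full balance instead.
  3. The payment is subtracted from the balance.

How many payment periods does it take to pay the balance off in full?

6

Payment period 1: $6,672.71 +$113.43 interest = $6,786.14; pay $1,425.70 → $5,360.44
Payment period 2: $5,360.44 +$91.12 interest = $5,451.56; pay $1,403.39 → $4,048.17
Payment period 3: $4,048.17 +$68.81 interest = $4,116.98; pay $1,381.08 → $2,735.90
Payment period 4: $2,735.90 +$46.51 interest = $2,782.41; pay $1,358.78 → $1,423.63
Payment period 5: $1,423.63 +$24.20 interest = $1,447.83; pay $1,336.47 → $111.36
Payment period 6: $111.36 +$1.89 interest = $113.25; pay $113.25 → $0.00
Balance reaches $0.00 in payment period 6.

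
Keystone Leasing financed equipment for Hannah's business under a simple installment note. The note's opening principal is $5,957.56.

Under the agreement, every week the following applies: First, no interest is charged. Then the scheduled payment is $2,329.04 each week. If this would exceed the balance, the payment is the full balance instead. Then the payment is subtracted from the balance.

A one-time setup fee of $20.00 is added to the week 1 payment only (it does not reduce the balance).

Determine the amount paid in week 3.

$1,299.48

# | Opening | Payment | Fee | End bal
1 | $5,957.56 | $2,329.04 | $20.00 | $3,628.52
2 | $3,628.52 | $2,329.04 | — | $1,299.48
3 | $1,299.48 | $1,299.48 | — | $0.00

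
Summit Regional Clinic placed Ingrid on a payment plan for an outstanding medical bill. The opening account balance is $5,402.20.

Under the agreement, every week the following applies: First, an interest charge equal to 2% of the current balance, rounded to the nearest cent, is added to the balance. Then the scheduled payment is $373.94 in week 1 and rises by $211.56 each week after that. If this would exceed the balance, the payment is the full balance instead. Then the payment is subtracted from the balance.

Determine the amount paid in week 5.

$1,220.18

Week 1: opening $5,402.20; interest $108.04 → $5,510.24; payment $373.94; balance $5,136.30
Week 2: opening $5,136.30; interest $102.73 → $5,239.03; payment $585.50; balance $4,653.53
Week 3: opening $4,653.53; interest $93.07 → $4,746.60; payment $797.06; balance $3,949.54
Week 4: opening $3,949.54; interest $78.99 → $4,028.53; payment $1,008.62; balance $3,019.91
Week 5: opening $3,019.91; interest $60.40 → $3,080.31; payment $1,220.18; balance $1,860.13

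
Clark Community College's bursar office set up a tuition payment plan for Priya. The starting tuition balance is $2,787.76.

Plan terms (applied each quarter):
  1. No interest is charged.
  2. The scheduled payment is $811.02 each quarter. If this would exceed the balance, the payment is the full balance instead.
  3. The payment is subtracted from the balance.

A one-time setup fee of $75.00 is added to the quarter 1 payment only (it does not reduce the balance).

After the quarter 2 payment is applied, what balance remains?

$1,165.72

Quarter 1: $2,787.76 − $811.02 (+ $75.00 fee) → $1,976.74
Quarter 2: $1,976.74 − $811.02 → $1,165.72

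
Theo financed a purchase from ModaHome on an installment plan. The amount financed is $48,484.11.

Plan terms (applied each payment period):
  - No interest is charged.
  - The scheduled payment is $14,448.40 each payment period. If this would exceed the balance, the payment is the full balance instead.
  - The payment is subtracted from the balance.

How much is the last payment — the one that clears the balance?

$5,138.91

# | Opening | Payment | End bal
1 | $48,484.11 | $14,448.40 | $34,035.71
2 | $34,035.71 | $14,448.40 | $19,587.31
3 | $19,587.31 | $14,448.40 | $5,138.91
4 | $5,138.91 | $5,138.91 | $0.00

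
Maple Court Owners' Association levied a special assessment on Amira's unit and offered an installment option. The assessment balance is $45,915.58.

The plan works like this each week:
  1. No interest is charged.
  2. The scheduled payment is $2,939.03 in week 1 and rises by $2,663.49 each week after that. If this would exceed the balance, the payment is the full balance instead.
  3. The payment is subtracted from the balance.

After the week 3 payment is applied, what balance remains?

$29,108.02

Week 1: $45,915.58 − $2,939.03 → $42,976.55
Week 2: $42,976.55 − $5,602.52 → $37,374.03
Week 3: $37,374.03 − $8,266.01 → $29,108.02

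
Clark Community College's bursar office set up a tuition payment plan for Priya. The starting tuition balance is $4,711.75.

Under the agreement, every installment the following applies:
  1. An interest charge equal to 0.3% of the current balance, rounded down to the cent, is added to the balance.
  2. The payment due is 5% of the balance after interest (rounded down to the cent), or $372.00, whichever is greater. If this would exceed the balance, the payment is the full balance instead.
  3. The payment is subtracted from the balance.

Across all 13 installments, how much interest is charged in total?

$99.03

# | Opening | Interest | Payment | End bal
1 | $4,711.75 | $14.13 | $372.00 | $4,353.88
2 | $4,353.88 | $13.06 | $372.00 | $3,994.94
3 | $3,994.94 | $11.98 | $372.00 | $3,634.92
4 | $3,634.92 | $10.90 | $372.00 | $3,273.82
5 | $3,273.82 | $9.82 | $372.00 | $2,911.64
6 | $2,911.64 | $8.73 | $372.00 | $2,548.37
7 | $2,548.37 | $7.64 | $372.00 | $2,184.01
8 | $2,184.01 | $6.55 | $372.00 | $1,818.56
9 | $1,818.56 | $5.45 | $372.00 | $1,452.01
10 | $1,452.01 | $4.35 | $372.00 | $1,084.36
11 | $1,084.36 | $3.25 | $372.00 | $715.61
12 | $715.61 | $2.14 | $372.00 | $345.75
13 | $345.75 | $1.03 | $346.78 | $0.00
Total interest: $14.13 + $13.06 + $11.98 + $10.90 + $9.82 + $8.73 + $7.64 + $6.55 + $5.45 + $4.35 + $3.25 + $2.14 + $1.03 = $99.03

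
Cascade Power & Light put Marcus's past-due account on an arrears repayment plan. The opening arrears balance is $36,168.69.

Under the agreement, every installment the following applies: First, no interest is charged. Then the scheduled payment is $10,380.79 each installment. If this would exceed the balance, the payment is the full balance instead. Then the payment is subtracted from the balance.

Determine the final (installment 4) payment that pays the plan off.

# | Opening | Payment | End bal
1 | $36,168.69 | $10,380.79 | $25,787.90
2 | $25,787.90 | $10,380.79 | $15,407.11
3 | $15,407.11 | $10,380.79 | $5,026.32
4 | $5,026.32 | $5,026.32 | $0.00

$5,026.32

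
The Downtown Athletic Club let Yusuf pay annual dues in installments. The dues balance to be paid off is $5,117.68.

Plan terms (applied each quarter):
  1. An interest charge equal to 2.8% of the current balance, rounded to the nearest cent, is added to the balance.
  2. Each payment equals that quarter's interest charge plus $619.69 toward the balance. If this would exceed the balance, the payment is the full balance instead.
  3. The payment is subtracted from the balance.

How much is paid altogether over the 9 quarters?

# | Opening | Interest | Payment | End bal
1 | $5,117.68 | $143.30 | $762.99 | $4,497.99
2 | $4,497.99 | $125.94 | $745.63 | $3,878.30
3 | $3,878.30 | $108.59 | $728.28 | $3,258.61
4 | $3,258.61 | $91.24 | $710.93 | $2,638.92
5 | $2,638.92 | $73.89 | $693.58 | $2,019.23
6 | $2,019.23 | $56.54 | $676.23 | $1,399.54
7 | $1,399.54 | $39.19 | $658.88 | $779.85
8 | $779.85 | $21.84 | $641.53 | $160.16
9 | $160.16 | $4.48 | $164.64 | $0.00
Total paid: $5,782.69

$5,782.69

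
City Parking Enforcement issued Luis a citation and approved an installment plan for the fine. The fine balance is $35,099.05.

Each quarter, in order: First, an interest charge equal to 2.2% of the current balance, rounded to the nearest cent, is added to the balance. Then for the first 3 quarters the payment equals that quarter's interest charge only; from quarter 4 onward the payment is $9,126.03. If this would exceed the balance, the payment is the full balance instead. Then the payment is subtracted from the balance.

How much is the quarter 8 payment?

Quarter 1: $35,099.05 +$772.18 interest = $35,871.23; pay $772.18 → $35,099.05
Quarter 2: $35,099.05 +$772.18 interest = $35,871.23; pay $772.18 → $35,099.05
Quarter 3: $35,099.05 +$772.18 interest = $35,871.23; pay $772.18 → $35,099.05
Quarter 4: $35,099.05 +$772.18 interest = $35,871.23; pay $9,126.03 → $26,745.20
Quarter 5: $26,745.20 +$588.39 interest = $27,333.59; pay $9,126.03 → $18,207.56
Quarter 6: $18,207.56 +$400.57 interest = $18,608.13; pay $9,126.03 → $9,482.10
Quarter 7: $9,482.10 +$208.61 interest = $9,690.71; pay $9,126.03 → $564.68
Quarter 8: $564.68 +$12.42 interest = $577.10; pay $577.10 → $0.00

$577.10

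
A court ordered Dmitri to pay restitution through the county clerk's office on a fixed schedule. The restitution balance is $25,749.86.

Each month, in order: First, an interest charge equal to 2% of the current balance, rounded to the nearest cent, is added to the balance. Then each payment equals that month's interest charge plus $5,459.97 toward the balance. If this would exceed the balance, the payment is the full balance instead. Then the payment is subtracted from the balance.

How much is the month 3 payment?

Month 1: opening $25,749.86; interest $515.00 → $26,264.86; payment $5,974.97; balance $20,289.89
Month 2: opening $20,289.89; interest $405.80 → $20,695.69; payment $5,865.77; balance $14,829.92
Month 3: opening $14,829.92; interest $296.60 → $15,126.52; payment $5,756.57; balance $9,369.95

$5,756.57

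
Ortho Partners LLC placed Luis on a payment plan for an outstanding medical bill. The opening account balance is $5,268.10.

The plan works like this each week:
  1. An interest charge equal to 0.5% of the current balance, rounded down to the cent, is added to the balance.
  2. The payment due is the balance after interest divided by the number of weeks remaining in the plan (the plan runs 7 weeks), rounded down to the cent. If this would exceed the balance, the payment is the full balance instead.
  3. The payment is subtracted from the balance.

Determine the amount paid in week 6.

# | Opening | Interest | Payment | End bal
1 | $5,268.10 | $26.34 | $756.34 | $4,538.10
2 | $4,538.10 | $22.69 | $760.13 | $3,800.66
3 | $3,800.66 | $19.00 | $763.93 | $3,055.73
4 | $3,055.73 | $15.27 | $767.75 | $2,303.25
5 | $2,303.25 | $11.51 | $771.58 | $1,543.18
6 | $1,543.18 | $7.71 | $775.44 | $775.45

$775.44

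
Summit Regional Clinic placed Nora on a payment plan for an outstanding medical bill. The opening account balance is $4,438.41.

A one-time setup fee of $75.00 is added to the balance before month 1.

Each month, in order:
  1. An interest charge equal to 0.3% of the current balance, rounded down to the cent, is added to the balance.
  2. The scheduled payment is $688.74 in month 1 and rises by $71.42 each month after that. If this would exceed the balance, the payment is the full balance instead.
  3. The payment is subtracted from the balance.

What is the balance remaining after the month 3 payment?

Month 1: $4,513.41 +$13.54 interest = $4,526.95; pay $688.74 → $3,838.21
Month 2: $3,838.21 +$11.51 interest = $3,849.72; pay $760.16 → $3,089.56
Month 3: $3,089.56 +$9.26 interest = $3,098.82; pay $831.58 → $2,267.24

$2,267.24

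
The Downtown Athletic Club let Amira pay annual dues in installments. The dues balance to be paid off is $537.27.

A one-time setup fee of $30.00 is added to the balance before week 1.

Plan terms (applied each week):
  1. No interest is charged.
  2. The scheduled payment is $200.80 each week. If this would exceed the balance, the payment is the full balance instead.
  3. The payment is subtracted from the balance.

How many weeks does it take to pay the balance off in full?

Week 1: opening $567.27; payment $200.80; balance $366.47
Week 2: opening $366.47; payment $200.80; balance $165.67
Week 3: opening $165.67; payment $165.67; balance $0.00
Balance reaches $0.00 in week 3.

3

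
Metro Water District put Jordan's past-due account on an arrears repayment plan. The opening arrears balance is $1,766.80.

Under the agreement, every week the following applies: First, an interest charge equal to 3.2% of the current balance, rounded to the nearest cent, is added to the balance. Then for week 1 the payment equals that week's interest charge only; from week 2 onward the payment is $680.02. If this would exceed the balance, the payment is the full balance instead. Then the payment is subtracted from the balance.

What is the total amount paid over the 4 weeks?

$1,932.47

Week 1: $1,766.80 +$56.54 interest = $1,823.34; pay $56.54 → $1,766.80
Week 2: $1,766.80 +$56.54 interest = $1,823.34; pay $680.02 → $1,143.32
Week 3: $1,143.32 +$36.59 interest = $1,179.91; pay $680.02 → $499.89
Week 4: $499.89 +$16.00 interest = $515.89; pay $515.89 → $0.00
Total paid: $1,932.47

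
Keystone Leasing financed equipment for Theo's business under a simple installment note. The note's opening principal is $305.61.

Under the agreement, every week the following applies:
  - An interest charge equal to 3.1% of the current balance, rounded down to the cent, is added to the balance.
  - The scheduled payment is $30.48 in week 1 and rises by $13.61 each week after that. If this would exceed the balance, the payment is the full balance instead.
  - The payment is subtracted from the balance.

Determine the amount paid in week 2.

Week 1: opening $305.61; interest $9.47 → $315.08; payment $30.48; balance $284.60
Week 2: opening $284.60; interest $8.82 → $293.42; payment $44.09; balance $249.33

$44.09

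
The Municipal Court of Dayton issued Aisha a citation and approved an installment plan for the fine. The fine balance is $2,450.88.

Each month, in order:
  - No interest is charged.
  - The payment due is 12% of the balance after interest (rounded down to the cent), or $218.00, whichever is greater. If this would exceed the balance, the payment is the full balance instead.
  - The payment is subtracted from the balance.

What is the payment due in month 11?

$144.22

Month 1: opening $2,450.88; payment $294.10; balance $2,156.78
Month 2: opening $2,156.78; payment $258.81; balance $1,897.97
Month 3: opening $1,897.97; payment $227.75; balance $1,670.22
Month 4: opening $1,670.22; payment $218.00; balance $1,452.22
Month 5: opening $1,452.22; payment $218.00; balance $1,234.22
Month 6: opening $1,234.22; payment $218.00; balance $1,016.22
Month 7: opening $1,016.22; payment $218.00; balance $798.22
Month 8: opening $798.22; payment $218.00; balance $580.22
Month 9: opening $580.22; payment $218.00; balance $362.22
Month 10: opening $362.22; payment $218.00; balance $144.22
Month 11: opening $144.22; payment $144.22; balance $0.00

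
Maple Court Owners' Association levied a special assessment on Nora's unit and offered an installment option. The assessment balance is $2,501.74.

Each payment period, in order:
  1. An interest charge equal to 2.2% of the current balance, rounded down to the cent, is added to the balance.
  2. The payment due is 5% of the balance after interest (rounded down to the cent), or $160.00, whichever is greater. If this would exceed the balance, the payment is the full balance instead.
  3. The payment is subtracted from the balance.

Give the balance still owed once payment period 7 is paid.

$1,716.65

Payment period 1: opening $2,501.74; interest $55.03 → $2,556.77; payment $160.00; balance $2,396.77
Payment period 2: opening $2,396.77; interest $52.72 → $2,449.49; payment $160.00; balance $2,289.49
Payment period 3: opening $2,289.49; interest $50.36 → $2,339.85; payment $160.00; balance $2,179.85
Payment period 4: opening $2,179.85; interest $47.95 → $2,227.80; payment $160.00; balance $2,067.80
Payment period 5: opening $2,067.80; interest $45.49 → $2,113.29; payment $160.00; balance $1,953.29
Payment period 6: opening $1,953.29; interest $42.97 → $1,996.26; payment $160.00; balance $1,836.26
Payment period 7: opening $1,836.26; interest $40.39 → $1,876.65; payment $160.00; balance $1,716.65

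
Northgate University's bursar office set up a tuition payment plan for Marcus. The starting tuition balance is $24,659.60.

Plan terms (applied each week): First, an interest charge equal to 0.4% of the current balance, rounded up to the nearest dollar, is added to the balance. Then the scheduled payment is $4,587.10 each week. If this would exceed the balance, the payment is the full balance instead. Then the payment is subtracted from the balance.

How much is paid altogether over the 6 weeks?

# | Opening | Interest | Payment | End bal
1 | $24,659.60 | $99.00 | $4,587.10 | $20,171.50
2 | $20,171.50 | $81.00 | $4,587.10 | $15,665.40
3 | $15,665.40 | $63.00 | $4,587.10 | $11,141.30
4 | $11,141.30 | $45.00 | $4,587.10 | $6,599.20
5 | $6,599.20 | $27.00 | $4,587.10 | $2,039.10
6 | $2,039.10 | $9.00 | $2,048.10 | $0.00
Total paid: $24,983.60

$24,983.60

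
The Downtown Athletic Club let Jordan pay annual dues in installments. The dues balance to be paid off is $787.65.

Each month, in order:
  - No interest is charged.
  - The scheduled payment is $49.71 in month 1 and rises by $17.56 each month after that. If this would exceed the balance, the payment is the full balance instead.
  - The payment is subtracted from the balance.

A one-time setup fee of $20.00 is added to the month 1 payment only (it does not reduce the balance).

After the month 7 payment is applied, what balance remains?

$70.92

# | Opening | Payment | Fee | End bal
1 | $787.65 | $49.71 | $20.00 | $737.94
2 | $737.94 | $67.27 | — | $670.67
3 | $670.67 | $84.83 | — | $585.84
4 | $585.84 | $102.39 | — | $483.45
5 | $483.45 | $119.95 | — | $363.50
6 | $363.50 | $137.51 | — | $225.99
7 | $225.99 | $155.07 | — | $70.92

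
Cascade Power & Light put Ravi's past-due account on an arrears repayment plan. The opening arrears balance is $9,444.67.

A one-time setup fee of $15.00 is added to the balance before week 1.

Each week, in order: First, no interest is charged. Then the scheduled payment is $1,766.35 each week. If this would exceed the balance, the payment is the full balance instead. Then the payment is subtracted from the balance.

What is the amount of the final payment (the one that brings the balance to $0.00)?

$627.92

Week 1: opening $9,459.67; payment $1,766.35; balance $7,693.32
Week 2: opening $7,693.32; payment $1,766.35; balance $5,926.97
Week 3: opening $5,926.97; payment $1,766.35; balance $4,160.62
Week 4: opening $4,160.62; payment $1,766.35; balance $2,394.27
Week 5: opening $2,394.27; payment $1,766.35; balance $627.92
Week 6: opening $627.92; payment $627.92; balance $0.00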